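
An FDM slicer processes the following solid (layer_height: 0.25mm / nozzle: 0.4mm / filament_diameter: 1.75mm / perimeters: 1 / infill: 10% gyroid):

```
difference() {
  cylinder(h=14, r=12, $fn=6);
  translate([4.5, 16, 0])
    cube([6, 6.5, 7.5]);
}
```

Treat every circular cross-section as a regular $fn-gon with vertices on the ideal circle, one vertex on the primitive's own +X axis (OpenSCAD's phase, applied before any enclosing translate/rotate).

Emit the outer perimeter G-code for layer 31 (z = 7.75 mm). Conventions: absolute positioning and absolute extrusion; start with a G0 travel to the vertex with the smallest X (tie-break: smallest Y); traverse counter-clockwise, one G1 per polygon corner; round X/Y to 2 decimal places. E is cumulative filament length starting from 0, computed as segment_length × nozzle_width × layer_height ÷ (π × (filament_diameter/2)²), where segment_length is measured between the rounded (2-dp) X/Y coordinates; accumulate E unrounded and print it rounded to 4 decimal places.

At z = 7.75 mm: the cylinder: section is a regular 6-gon, circumradius r=12; the cube at (4.5, 16) is absent (z outside [0, 7.5]); After the difference (first − rest): none of the subtracted shapes is present at this height, so the r=12 cylinder is unchanged — 1 connected region. The outline is a single polygon with 6 vertices. Extrusion per mm of travel: 0.4 × 0.25 / (π × 0.875²) = 0.041575. Accumulating E over each segment gives final E = 2.9931.

G0 X-12.00 Y0.00 Z7.75
G1 X-6.00 Y-10.39 E0.4988
G1 X6.00 Y-10.39 E0.9977
G1 X12.00 Y0.00 E1.4965
G1 X6.00 Y10.39 E1.9954
G1 X-6.00 Y10.39 E2.4943
G1 X-12.00 Y0.00 E2.9931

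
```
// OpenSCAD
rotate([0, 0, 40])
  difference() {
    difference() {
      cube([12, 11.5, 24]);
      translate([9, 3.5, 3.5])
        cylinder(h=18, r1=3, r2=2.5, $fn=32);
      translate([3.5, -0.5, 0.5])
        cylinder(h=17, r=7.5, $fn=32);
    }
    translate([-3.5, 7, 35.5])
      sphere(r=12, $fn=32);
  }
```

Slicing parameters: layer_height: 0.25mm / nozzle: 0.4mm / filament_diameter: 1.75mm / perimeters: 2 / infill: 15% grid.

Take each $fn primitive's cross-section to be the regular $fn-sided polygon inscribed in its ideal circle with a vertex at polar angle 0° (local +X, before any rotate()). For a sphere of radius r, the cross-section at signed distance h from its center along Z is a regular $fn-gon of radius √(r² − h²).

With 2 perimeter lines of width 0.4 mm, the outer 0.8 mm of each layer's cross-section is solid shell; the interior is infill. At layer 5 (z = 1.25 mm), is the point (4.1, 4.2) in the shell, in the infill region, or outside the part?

outside

At z = 1.25 mm: the 12×11.5 cube contributes its full rectangle; the cone at (9, 3.5) is not intersected at this z (z outside [3.5, 21.5]); the r=7.5 cylinder at (3.5, -0.5) contributes a regular 32-gon of circumradius 7.5; Taking the first minus the rest: starting from the 12×11.5 cube, the r=7.5 cylinder at (3.5, -0.5) partially overlaps it — only the 63.58 mm² overlap (of its 175.58 mm²) is removed, clipping the outline — 1 connected region; the sphere at (-3.5, 7) does not reach this height (|z−center|=34.250 > r=12); Taking the first minus the rest: none of the subtracted shapes is present at this height, so the result so far is unchanged — 1 connected region; (rotated 40° about Z; rotation is an isometry so areas/perimeters/island counts are preserved). Overall, the cross-section is a single solid region. Undo the 40° rotation: the query point maps to (5.840, 0.582) in the un-rotated model frame. The nearest boundary edge runs (10.43, 2.37)→(9.74, 3.67); distance from the point to it = 4.89 mm. The point is not inside any of the regions above, so it lies outside the cross-section (4.89 mm from the nearest boundary).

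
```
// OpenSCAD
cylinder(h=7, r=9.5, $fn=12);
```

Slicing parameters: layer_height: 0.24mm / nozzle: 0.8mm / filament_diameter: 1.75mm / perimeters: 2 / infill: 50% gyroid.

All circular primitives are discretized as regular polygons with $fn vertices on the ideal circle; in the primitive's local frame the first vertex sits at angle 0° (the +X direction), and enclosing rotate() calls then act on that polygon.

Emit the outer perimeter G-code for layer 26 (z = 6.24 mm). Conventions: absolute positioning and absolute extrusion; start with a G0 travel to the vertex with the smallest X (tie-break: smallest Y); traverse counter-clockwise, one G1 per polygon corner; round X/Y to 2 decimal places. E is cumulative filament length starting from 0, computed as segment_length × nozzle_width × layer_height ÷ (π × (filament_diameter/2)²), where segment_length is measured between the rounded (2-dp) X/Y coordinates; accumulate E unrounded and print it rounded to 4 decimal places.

G0 X-9.50 Y0.00 Z6.24
G1 X-8.23 Y-4.75 E0.3925
G1 X-4.75 Y-8.23 E0.7853
G1 X0.00 Y-9.50 E1.1778
G1 X4.75 Y-8.23 E1.5703
G1 X8.23 Y-4.75 E1.9632
G1 X9.50 Y0.00 E2.3556
G1 X8.23 Y4.75 E2.7481
G1 X4.75 Y8.23 E3.1410
G1 X0.00 Y9.50 E3.5335
G1 X-4.75 Y8.23 E3.9259
G1 X-8.23 Y4.75 E4.3188
G1 X-9.50 Y0.00 E4.7113

At z = 6.24 mm: the r=9.5 cylinder contributes a regular 12-gon of circumradius 9.5. The outline is a single polygon with 12 vertices. Extrusion per mm of travel: 0.8 × 0.24 / (π × 0.875²) = 0.079824. Accumulating E over each segment gives final E = 4.7113.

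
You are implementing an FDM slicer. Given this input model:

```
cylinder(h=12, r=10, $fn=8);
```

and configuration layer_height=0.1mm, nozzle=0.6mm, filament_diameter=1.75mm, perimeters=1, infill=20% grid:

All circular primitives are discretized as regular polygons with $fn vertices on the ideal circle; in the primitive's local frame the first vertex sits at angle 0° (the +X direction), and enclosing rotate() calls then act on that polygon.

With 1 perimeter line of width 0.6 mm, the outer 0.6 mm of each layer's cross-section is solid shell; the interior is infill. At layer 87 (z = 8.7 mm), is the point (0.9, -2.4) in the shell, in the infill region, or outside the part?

At z = 8.7 mm: the r=10 cylinder contributes a regular 8-gon of circumradius 10. Overall, the cross-section is a single solid region. The nearest boundary edge runs (-0.00, -10.00)→(7.07, -7.07); distance from the point to it = 6.68 mm. The point is inside the cross-section and 6.68 mm from the nearest boundary — more than the 0.6 mm shell width (1 × 0.6), so it's in the infill interior.

infill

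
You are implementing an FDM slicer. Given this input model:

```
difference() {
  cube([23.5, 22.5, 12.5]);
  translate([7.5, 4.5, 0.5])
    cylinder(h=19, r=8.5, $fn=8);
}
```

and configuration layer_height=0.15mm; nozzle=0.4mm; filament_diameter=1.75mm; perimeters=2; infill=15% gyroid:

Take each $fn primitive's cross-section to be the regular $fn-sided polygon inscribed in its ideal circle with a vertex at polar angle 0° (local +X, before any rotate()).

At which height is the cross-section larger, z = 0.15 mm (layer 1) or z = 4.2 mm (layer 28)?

layer 1 (z = 0.15 mm)

Layer 1 (z = 0.15): the cube (footprint 23.5×22.5) is included at this height (area 528.75 mm²); the cylinder at (7.5, 4.5) does not reach this height (z outside [0.5, 19.5]); Taking the first minus the rest: none of the subtracted shapes is present at this height, so the 23.5×22.5 cube is unchanged — area = 528.75 mm². So its area = 528.75 mm². Layer 28 (z = 4.2): the cube is present — its section is the full 23.5×22.5 rectangle (area 528.75 mm²); the r=8.5 cylinder at (7.5, 4.5) gives a regular 8-gon of circumradius 8.5 (constant along its height) (area = (8/2)·8.500²·sin(360°/8) = 204.35 mm²); After the difference (first − rest): starting from the 23.5×22.5 cube (528.75 mm²), the r=8.5 cylinder at (7.5, 4.5) partially overlaps it — only the 167.87 mm² overlap (of its 204.35 mm²) is removed, clipping the outline — area = 360.88 mm². So its area = 360.88 mm². Layer 1 is larger (528.75 vs 360.88 mm²).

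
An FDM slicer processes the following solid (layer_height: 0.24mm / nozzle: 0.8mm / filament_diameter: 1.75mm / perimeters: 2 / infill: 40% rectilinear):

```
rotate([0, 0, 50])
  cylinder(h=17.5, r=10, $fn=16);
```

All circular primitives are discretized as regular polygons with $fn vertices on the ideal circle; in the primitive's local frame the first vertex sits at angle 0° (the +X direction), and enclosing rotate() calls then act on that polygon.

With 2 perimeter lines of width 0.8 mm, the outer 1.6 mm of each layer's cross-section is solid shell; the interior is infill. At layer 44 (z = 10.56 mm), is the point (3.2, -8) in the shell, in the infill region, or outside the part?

shell

At z = 10.56 mm: the r=10 cylinder gives a regular 16-gon of circumradius 10 (constant along its height); (whole slice rotated 50° about Z — lengths, areas and connectivity unchanged). Overall, the cross-section is a single solid region. Undo the 50° rotation: the query point maps to (-4.071, -7.594) in the un-rotated model frame. The nearest boundary edge runs (-7.07, -7.07)→(-3.83, -9.24); distance from the point to it = 1.23 mm. The point is inside the cross-section, 1.23 mm from the nearest boundary — within the 1.6 mm shell band (2 × 0.8).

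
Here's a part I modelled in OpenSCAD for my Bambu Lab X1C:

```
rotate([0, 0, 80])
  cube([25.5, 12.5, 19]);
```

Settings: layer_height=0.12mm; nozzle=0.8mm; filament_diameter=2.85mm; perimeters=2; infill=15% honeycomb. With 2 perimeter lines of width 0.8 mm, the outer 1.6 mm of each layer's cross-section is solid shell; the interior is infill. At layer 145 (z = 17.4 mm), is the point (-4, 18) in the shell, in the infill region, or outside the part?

At z = 17.4 mm: the cube is present — its section is the full 25.5×12.5 rectangle; (rotated 80° about Z; rotation is an isometry so areas/perimeters/island counts are preserved). Overall, the cross-section is a single solid region. Undo the 80° rotation: the query point maps to (17.032, 7.065) in the un-rotated model frame. The nearest boundary edge runs (25.50, 12.50)→(0.00, 12.50); distance from the point to it = 5.44 mm. The point is inside the cross-section and 5.44 mm from the nearest boundary — more than the 1.6 mm shell width (2 × 0.8), so it's in the infill interior.

infill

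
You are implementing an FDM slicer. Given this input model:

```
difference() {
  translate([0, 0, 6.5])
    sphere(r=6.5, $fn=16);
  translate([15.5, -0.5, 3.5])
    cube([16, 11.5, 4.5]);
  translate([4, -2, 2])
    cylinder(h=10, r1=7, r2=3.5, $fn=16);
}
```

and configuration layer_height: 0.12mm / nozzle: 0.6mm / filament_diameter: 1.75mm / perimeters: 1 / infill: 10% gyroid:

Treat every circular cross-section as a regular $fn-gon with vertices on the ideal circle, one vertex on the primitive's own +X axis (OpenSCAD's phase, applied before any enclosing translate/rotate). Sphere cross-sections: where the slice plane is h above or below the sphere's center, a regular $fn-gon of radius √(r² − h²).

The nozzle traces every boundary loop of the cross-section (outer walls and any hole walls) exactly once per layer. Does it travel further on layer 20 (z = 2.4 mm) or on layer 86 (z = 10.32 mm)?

Layer 20 (z = 2.4): the r=6.5 sphere slices to a regular 16-gon of circumradius 5.044 (√(r²−h²) with h=4.1 from center) (perimeter = 2·16·5.044·sin(180°/16) = 31.49 mm); the cube at (15.5, -0.5) is absent (z outside [3.5, 8]); the cone at (4, -2) (r1=7→r2=3.5) has section circumradius 6.860 here — a regular 16-gon (perimeter = 2·16·6.860·sin(180°/16) = 42.83 mm); Subtracting the remaining from the first: starting from the r=6.5 sphere, the cone at (4, -2) partially overlaps it — only the 55.15 mm² overlap (of its 144.07 mm²) is removed, clipping the outline — boundary = 26.72 mm. So its perimeter = 26.72 mm. Layer 86 (z = 10.32): the r=6.5 sphere contributes a regular 16-gon of circumradius √(6.5²−3.82²) = 5.259 (perimeter = 2·16·5.259·sin(180°/16) = 32.83 mm); the cube at (15.5, -0.5) is absent (z outside [3.5, 8]); the cone at (4, -2) (r1=7→r2=3.5) has section circumradius 4.088 here — a regular 16-gon (perimeter = 2·16·4.088·sin(180°/16) = 25.52 mm); Taking the first minus the rest: starting from the r=6.5 sphere, the cone at (4, -2) partially overlaps it — only the 26.79 mm² overlap (of its 51.16 mm²) is removed, clipping the outline — boundary = 34.65 mm. So its perimeter = 34.65 mm. Layer 86 is larger (34.65 vs 26.72 mm).

layer 86 (z = 10.32 mm)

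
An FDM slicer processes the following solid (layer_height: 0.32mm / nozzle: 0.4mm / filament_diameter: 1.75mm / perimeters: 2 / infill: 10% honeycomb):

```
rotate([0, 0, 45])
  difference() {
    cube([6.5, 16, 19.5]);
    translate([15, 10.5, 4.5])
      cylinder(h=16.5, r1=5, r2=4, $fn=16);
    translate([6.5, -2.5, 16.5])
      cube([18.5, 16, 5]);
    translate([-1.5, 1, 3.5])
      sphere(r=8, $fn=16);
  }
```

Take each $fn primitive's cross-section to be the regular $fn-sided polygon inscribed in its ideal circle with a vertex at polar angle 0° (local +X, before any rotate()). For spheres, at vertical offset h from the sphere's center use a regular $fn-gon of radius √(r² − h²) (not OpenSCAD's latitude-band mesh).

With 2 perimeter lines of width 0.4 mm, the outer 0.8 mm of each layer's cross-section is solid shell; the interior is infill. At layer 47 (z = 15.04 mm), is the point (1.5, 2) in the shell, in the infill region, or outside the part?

shell

At z = 15.04 mm: the 6.5×16 cube contributes its full rectangle; the cone at (15, 10.5) (r1=5→r2=4) has section circumradius 4.361 here — a regular 16-gon; the cube at (6.5, -2.5) does not reach this height (z outside [16.5, 21.5]); the sphere at (-1.5, 1) is not intersected at this z (|z−center|=11.540 > r=8); After the difference (first − rest): starting from the 6.5×16 cube, the cone at (15, 10.5) misses the remaining region (no effect) — 1 connected region; (whole slice rotated 45° about Z — lengths, areas and connectivity unchanged). Overall, the cross-section is a single solid region. Undo the 45° rotation: the query point maps to (2.475, 0.354) in the un-rotated model frame. The nearest boundary edge runs (6.50, 0.00)→(0.00, 0.00); distance from the point to it = 0.35 mm. The point is inside the cross-section, 0.35 mm from the nearest boundary — within the 0.8 mm shell band (2 × 0.4).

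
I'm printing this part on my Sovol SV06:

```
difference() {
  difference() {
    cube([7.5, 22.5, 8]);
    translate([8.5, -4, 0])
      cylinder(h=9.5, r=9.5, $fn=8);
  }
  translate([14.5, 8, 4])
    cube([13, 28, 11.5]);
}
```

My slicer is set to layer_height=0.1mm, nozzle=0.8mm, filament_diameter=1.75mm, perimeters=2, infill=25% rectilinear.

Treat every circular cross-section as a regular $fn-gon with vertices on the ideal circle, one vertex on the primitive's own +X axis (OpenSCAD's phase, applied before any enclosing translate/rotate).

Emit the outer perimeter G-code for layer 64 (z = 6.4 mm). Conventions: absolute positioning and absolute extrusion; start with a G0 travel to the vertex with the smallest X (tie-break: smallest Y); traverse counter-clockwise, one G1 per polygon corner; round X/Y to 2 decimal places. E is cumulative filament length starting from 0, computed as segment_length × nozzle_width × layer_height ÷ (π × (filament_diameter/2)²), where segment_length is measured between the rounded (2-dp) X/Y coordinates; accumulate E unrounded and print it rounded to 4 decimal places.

At z = 6.4 mm: the cube is present — its section is the full 7.5×22.5 rectangle; the r=9.5 cylinder at (8.5, -4) contributes a regular 8-gon of circumradius 9.5; Subtracting the remaining from the first: starting from the 7.5×22.5 cube, the r=9.5 cylinder at (8.5, -4) partially overlaps it — only the 23.84 mm² overlap (of its 255.27 mm²) is removed, clipping the outline — 1 connected region; the cube at (14.5, 8) is present — its section is the full 13×28 rectangle; Subtracting the remaining from the first: starting from that combined region, the 13×28 cube at (14.5, 8) misses the remaining region (no effect) — 1 connected region. The outline is a single polygon with 6 vertices. Extrusion per mm of travel: 0.8 × 0.1 / (π × 0.875²) = 0.033260. Accumulating E over each segment gives final E = 1.9026.

G0 X0.00 Y0.00 Z6.40
G1 X0.66 Y0.00 E0.0220
G1 X1.78 Y2.72 E0.1198
G1 X7.50 Y5.09 E0.3257
G1 X7.50 Y22.50 E0.9048
G1 X0.00 Y22.50 E1.1542
G1 X0.00 Y0.00 E1.9026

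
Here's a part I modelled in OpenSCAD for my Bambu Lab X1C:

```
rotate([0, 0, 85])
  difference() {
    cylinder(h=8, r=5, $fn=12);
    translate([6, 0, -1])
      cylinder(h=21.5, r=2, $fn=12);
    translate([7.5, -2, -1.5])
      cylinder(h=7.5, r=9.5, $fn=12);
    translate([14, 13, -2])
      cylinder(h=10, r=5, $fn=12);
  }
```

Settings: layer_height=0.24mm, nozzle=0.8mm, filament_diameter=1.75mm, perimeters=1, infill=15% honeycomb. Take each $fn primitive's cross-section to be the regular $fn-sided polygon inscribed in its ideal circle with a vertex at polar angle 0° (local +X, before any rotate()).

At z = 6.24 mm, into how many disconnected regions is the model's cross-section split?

1

At z = 6.24 mm: the r=5 cylinder gives a regular 12-gon of circumradius 5 (constant along its height); the r=2 cylinder at (6, 0) gives a regular 12-gon of circumradius 2 (constant along its height); the cylinder at (7.5, -2) is not intersected at this z (z outside [-1.5, 6]); the cylinder at (14, 13): section is a regular 12-gon, circumradius r=5; Taking the first minus the rest: starting from the r=5 cylinder, the r=2 cylinder at (6, 0) partially overlaps it — only the 1.63 mm² overlap (of its 12.00 mm²) is removed, clipping the outline; the r=5 cylinder at (14, 13) misses the remaining region (no effect) — 1 connected region; (rotated 85° about Z; rotation is an isometry so areas/perimeters/island counts are preserved). The result has 1 disconnected region.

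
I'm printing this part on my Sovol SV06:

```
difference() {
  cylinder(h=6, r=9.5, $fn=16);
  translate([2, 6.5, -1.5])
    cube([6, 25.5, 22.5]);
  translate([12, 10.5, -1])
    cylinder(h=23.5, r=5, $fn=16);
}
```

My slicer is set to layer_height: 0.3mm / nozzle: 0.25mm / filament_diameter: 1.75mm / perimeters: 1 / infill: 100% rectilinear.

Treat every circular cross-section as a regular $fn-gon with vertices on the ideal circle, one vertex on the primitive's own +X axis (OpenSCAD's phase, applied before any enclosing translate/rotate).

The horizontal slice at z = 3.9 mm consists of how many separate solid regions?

At z = 3.9 mm: the r=9.5 cylinder gives a regular 16-gon of circumradius 9.5 (constant along its height); the 6×25.5 cube at (2, 6.5) contributes its full rectangle; the r=5 cylinder at (12, 10.5) gives a regular 16-gon of circumradius 5 (constant along its height); Taking the first minus the rest: starting from the r=9.5 cylinder, the 6×25.5 cube at (2, 6.5) partially overlaps it — only the 7.85 mm² overlap (of its 153.00 mm²) is removed, clipping the outline; the r=5 cylinder at (12, 10.5) misses the remaining region (no effect) — 1 connected region. The result has 1 disconnected region.

1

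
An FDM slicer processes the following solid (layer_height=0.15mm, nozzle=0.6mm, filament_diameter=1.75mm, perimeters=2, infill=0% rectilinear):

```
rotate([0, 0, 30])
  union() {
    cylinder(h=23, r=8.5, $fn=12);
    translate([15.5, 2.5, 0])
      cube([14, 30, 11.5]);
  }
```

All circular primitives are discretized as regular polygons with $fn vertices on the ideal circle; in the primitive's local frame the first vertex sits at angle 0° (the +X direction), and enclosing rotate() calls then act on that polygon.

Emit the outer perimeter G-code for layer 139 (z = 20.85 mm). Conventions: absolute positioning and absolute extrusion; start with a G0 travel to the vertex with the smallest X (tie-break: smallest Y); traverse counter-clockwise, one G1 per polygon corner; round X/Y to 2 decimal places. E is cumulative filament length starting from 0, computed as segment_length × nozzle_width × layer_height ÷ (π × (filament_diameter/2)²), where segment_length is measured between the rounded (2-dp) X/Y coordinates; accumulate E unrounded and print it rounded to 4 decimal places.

G0 X-8.50 Y0.00 Z20.85
G1 X-7.36 Y-4.25 E0.1646
G1 X-4.25 Y-7.36 E0.3292
G1 X0.00 Y-8.50 E0.4939
G1 X4.25 Y-7.36 E0.6585
G1 X7.36 Y-4.25 E0.8231
G1 X8.50 Y0.00 E0.9877
G1 X7.36 Y4.25 E1.1524
G1 X4.25 Y7.36 E1.3169
G1 X0.00 Y8.50 E1.4816
G1 X-4.25 Y7.36 E1.6462
G1 X-7.36 Y4.25 E1.8108
G1 X-8.50 Y0.00 E1.9755

At z = 20.85 mm: the cylinder: section is a regular 12-gon, circumradius r=8.5; the cube at (15.5, 2.5) does not reach this height (z outside [0, 11.5]); Merging all regions: only the r=8.5 cylinder is present, so the union is just that shape — 1 connected region; (rotated 30° about Z; rotation is an isometry so areas/perimeters/island counts are preserved). The outline is a single polygon with 12 vertices. Extrusion per mm of travel: 0.6 × 0.15 / (π × 0.875²) = 0.037418. Accumulating E over each segment gives final E = 1.9755.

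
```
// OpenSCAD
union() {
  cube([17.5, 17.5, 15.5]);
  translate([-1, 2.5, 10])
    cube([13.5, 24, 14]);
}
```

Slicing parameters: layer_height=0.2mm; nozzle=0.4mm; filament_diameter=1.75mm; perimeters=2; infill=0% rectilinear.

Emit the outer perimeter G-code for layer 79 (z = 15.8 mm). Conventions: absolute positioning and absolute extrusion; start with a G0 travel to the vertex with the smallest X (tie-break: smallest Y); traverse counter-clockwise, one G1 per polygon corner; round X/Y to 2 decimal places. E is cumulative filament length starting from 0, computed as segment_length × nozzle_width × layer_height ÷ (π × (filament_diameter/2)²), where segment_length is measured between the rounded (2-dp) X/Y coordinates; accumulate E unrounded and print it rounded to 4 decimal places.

G0 X-1.00 Y2.50 Z15.80
G1 X12.50 Y2.50 E0.4490
G1 X12.50 Y26.50 E1.2473
G1 X-1.00 Y26.50 E1.6963
G1 X-1.00 Y2.50 E2.4945

At z = 15.8 mm: the cube is not intersected at this z (z outside [0, 15.5]); the cube at (-1, 2.5) (footprint 13.5×24) is included at this height; Combining (union): only the 13.5×24 cube at (-1, 2.5) is present, so the union is just that shape — 1 connected region. The outline is a single polygon with 4 vertices. Extrusion per mm of travel: 0.4 × 0.2 / (π × 0.875²) = 0.033260. Accumulating E over each segment gives final E = 2.4945.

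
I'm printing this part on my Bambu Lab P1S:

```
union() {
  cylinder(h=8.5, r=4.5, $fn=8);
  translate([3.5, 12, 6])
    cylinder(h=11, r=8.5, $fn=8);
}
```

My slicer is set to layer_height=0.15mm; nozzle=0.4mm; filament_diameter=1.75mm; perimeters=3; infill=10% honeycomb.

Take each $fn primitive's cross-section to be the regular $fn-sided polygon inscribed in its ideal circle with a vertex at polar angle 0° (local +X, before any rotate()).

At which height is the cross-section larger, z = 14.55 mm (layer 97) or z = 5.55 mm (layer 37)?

Layer 97 (z = 14.55): the cylinder does not reach this height (z outside [0, 8.5]); the r=8.5 cylinder at (3.5, 12) gives a regular 8-gon of circumradius 8.5 (constant along its height) (area = (8/2)·8.500²·sin(360°/8) = 204.35 mm²); Taking the union: only the r=8.5 cylinder at (3.5, 12) is present, so the union is just that shape — area = 204.35 mm². So its area = 204.35 mm². Layer 37 (z = 5.55): the r=4.5 cylinder gives a regular 8-gon of circumradius 4.5 (constant along its height) (area = (8/2)·4.500²·sin(360°/8) = 57.28 mm²); the cylinder at (3.5, 12) is not intersected at this z (z outside [6, 17]); Taking the union: only the r=4.5 cylinder is present, so the union is just that shape — area = 57.28 mm². So its area = 57.28 mm². Layer 97 is larger (204.35 vs 57.28 mm²).

layer 97 (z = 14.55 mm)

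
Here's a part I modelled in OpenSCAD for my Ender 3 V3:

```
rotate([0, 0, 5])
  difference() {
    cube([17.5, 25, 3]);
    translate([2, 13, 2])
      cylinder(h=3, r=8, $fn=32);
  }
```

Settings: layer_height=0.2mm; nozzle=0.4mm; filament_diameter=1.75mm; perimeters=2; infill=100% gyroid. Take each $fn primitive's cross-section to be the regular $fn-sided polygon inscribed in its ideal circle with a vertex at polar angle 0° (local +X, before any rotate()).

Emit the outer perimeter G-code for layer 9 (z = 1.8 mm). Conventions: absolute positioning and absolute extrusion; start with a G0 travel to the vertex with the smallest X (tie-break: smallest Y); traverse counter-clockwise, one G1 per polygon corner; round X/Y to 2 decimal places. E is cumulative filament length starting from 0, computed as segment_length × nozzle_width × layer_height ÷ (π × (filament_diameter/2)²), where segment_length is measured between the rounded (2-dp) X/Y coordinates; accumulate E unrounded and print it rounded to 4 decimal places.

At z = 1.8 mm: the cube is present — its section is the full 17.5×25 rectangle; the cylinder at (2, 13) is not intersected at this z (z outside [2, 5]); After the difference (first − rest): none of the subtracted shapes is present at this height, so the 17.5×25 cube is unchanged — 1 connected region; (rotated 5° about Z; rotation is an isometry so areas/perimeters/island counts are preserved). The outline is a single polygon with 4 vertices. Extrusion per mm of travel: 0.4 × 0.2 / (π × 0.875²) = 0.033260. Accumulating E over each segment gives final E = 2.8266.

G0 X-2.18 Y24.90 Z1.80
G1 X0.00 Y0.00 E0.8313
G1 X17.43 Y1.53 E1.4133
G1 X15.25 Y26.43 E2.2446
G1 X-2.18 Y24.90 E2.8266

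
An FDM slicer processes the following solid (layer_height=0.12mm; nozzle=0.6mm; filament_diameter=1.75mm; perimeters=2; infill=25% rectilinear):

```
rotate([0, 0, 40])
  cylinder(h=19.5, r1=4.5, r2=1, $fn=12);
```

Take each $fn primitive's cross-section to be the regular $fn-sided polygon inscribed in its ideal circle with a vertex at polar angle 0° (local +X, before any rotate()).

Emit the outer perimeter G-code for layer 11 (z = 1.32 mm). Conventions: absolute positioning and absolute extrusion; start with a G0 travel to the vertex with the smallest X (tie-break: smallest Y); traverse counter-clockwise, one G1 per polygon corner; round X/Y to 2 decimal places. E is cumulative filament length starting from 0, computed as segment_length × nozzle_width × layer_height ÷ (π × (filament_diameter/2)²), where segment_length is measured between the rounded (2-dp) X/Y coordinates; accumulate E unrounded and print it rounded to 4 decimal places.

At z = 1.32 mm: the cone (r1=4.5→r2=1) has section circumradius 4.263 here — a regular 12-gon; (whole slice rotated 40° about Z — lengths, areas and connectivity unchanged). The outline is a single polygon with 12 vertices. Extrusion per mm of travel: 0.6 × 0.12 / (π × 0.875²) = 0.029934. Accumulating E over each segment gives final E = 0.7932.

G0 X-4.20 Y-0.74 Z1.32
G1 X-3.27 Y-2.74 E0.0660
G1 X-1.46 Y-4.01 E0.1322
G1 X0.74 Y-4.20 E0.1983
G1 X2.74 Y-3.27 E0.2643
G1 X4.01 Y-1.46 E0.3305
G1 X4.20 Y0.74 E0.3966
G1 X3.27 Y2.74 E0.4626
G1 X1.46 Y4.01 E0.5288
G1 X-0.74 Y4.20 E0.5949
G1 X-2.74 Y3.27 E0.6610
G1 X-4.01 Y1.46 E0.7271
G1 X-4.20 Y-0.74 E0.7932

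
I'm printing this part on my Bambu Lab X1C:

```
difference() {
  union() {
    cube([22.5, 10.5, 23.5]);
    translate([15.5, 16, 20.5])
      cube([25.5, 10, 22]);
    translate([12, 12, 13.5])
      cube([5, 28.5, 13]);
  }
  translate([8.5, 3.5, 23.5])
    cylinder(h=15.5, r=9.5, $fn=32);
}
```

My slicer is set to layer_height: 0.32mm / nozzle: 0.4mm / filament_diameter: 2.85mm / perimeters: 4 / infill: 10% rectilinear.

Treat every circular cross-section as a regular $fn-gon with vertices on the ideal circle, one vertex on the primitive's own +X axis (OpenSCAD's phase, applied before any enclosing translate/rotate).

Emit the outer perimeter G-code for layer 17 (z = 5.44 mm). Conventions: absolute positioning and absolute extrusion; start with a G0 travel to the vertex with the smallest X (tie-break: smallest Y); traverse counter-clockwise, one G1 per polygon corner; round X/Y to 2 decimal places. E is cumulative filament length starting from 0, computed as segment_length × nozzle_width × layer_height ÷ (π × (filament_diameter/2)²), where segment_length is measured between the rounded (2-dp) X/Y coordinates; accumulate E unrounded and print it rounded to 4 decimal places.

At z = 5.44 mm: the 22.5×10.5 cube contributes its full rectangle; the cube at (15.5, 16) is absent (z outside [20.5, 42.5]); the cube at (12, 12) is absent (z outside [13.5, 26.5]); Merging all regions: only the 22.5×10.5 cube is present, so the union is just that shape — 1 connected region; the cylinder at (8.5, 3.5) is not intersected at this z (z outside [23.5, 39]); Taking the first minus the rest: none of the subtracted shapes is present at this height, so the result so far is unchanged — 1 connected region. The outline is a single polygon with 4 vertices. Extrusion per mm of travel: 0.4 × 0.32 / (π × 1.425²) = 0.020065. Accumulating E over each segment gives final E = 1.3243.

G0 X0.00 Y0.00 Z5.44
G1 X22.50 Y0.00 E0.4515
G1 X22.50 Y10.50 E0.6621
G1 X0.00 Y10.50 E1.1136
G1 X0.00 Y0.00 E1.3243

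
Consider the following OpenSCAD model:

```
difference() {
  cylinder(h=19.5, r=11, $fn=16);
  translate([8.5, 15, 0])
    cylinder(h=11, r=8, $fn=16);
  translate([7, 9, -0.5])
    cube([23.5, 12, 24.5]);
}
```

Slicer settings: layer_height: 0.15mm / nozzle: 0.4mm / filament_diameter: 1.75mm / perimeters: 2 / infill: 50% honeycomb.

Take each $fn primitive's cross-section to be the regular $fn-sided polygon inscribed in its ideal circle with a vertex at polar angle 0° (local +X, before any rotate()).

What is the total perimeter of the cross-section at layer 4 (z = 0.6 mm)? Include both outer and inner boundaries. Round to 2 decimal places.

At z = 0.6 mm: the r=11 cylinder contributes a regular 16-gon of circumradius 11 (perimeter = 2·16·11.000·sin(180°/16) = 68.67 mm); the r=8 cylinder at (8.5, 15) contributes a regular 16-gon of circumradius 8 (perimeter = 2·16·8.000·sin(180°/16) = 49.94 mm); the 23.5×12 cube at (7, 9) contributes its full rectangle (perimeter 71.00 mm); After the difference (first − rest): starting from the r=11 cylinder, the r=8 cylinder at (8.5, 15) partially overlaps it — only the 7.44 mm² overlap (of its 195.93 mm²) is removed, clipping the outline; the 23.5×12 cube at (7, 9) misses the remaining region (no effect) — boundary = 68.77 mm. Overall, the cross-section is a single solid region. Total boundary length (outer) = 68.77 mm.

68.77 mm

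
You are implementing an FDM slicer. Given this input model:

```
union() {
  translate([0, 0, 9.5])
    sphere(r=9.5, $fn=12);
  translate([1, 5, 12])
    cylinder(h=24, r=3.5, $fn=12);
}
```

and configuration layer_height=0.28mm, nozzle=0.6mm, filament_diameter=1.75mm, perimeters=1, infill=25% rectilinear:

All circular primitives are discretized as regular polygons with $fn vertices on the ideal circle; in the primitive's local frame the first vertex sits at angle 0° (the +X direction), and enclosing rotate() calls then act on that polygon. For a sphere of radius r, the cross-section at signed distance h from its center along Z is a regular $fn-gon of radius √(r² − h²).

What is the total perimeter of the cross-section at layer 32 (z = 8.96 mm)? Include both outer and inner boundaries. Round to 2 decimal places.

At z = 8.96 mm: the r=9.5 sphere slices to a regular 12-gon of circumradius 9.485 (√(r²−h²) with h=0.54 from center) (perimeter = 2·12·9.485·sin(180°/12) = 58.92 mm); the cylinder at (1, 5) is not intersected at this z (z outside [12, 36]); Taking the union: only the r=9.5 sphere is present, so the union is just that shape — boundary = 58.92 mm. Overall, the cross-section is a single solid region. Total boundary length (outer) = 58.92 mm.

58.92 mm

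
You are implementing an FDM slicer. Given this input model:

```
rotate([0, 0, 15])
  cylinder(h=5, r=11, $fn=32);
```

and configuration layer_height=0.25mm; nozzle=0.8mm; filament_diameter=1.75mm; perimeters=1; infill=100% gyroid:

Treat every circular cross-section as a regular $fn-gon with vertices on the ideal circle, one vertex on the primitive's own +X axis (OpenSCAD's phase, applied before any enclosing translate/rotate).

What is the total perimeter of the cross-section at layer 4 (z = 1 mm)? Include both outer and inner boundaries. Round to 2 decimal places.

69.00 mm

At z = 1 mm: the cylinder: section is a regular 32-gon, circumradius r=11 (perimeter = 2·32·11.000·sin(180°/32) = 69.00 mm); (rotated 15° about Z; rotation is an isometry so areas/perimeters/island counts are preserved). Overall, the cross-section is a single solid region. Total boundary length (outer) = 69.00 mm.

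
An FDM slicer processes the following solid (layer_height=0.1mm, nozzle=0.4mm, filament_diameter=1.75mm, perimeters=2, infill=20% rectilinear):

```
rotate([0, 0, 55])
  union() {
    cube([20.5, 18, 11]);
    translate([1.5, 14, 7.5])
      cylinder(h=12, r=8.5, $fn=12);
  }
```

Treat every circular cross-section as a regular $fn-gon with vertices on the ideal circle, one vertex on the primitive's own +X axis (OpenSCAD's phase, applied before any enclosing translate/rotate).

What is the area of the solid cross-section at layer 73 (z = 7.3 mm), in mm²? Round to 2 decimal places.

369.00 mm²

At z = 7.3 mm: the cube is present — its section is the full 20.5×18 rectangle (area 369.00 mm²); the cylinder at (1.5, 14) does not reach this height (z outside [7.5, 19.5]); Merging all regions: only the 20.5×18 cube is present, so the union is just that shape — area = 369.00 mm²; (whole slice rotated 55° about Z — lengths, areas and connectivity unchanged). Overall, the cross-section is a single solid region. Net area = 369.00 mm².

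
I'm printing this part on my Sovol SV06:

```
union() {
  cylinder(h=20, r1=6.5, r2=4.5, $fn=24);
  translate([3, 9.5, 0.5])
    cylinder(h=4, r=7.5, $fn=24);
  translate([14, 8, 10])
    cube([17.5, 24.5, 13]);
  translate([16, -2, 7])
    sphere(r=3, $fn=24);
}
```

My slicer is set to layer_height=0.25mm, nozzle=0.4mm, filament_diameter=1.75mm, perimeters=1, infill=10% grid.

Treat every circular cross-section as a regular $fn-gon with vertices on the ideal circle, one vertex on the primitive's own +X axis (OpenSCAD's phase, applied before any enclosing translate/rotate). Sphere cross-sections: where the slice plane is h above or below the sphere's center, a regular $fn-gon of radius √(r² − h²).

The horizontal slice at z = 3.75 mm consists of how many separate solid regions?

1

At z = 3.75 mm: the cone contributes a regular 24-gon of circumradius 6.125 (interpolated between r1=6.5 and r2=4.5 at t=0.188); the r=7.5 cylinder at (3, 9.5) gives a regular 24-gon of circumradius 7.5 (constant along its height); the cube at (14, 8) is absent (z outside [10, 23]); the sphere at (16, -2) is not intersected at this z (|z−center|=3.250 > r=3); Combining (union): the regions partially overlap (shared area 22.43 mm²), so overlapping operands fuse into one piece — 1 connected region. The result has 1 disconnected region.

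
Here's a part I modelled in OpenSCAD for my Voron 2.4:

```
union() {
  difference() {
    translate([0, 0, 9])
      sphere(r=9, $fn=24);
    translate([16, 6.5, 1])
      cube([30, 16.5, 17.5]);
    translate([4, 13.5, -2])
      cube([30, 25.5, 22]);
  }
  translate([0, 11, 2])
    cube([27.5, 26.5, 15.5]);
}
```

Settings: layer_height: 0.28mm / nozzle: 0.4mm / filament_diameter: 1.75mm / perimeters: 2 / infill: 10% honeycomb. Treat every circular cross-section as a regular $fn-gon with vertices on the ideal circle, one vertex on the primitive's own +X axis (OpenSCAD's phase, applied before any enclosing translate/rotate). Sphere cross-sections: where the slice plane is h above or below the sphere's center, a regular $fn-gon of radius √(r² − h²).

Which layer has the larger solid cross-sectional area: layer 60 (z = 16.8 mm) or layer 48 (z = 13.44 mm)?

layer 48 (z = 13.44 mm)

Layer 60 (z = 16.8): the sphere: section is a regular 24-gon, circumradius = √(r²−h²) = √(9²−7.8²) = 4.490 (area = (24/2)·4.490²·sin(360°/24) = 62.61 mm²); the cube at (16, 6.5) (footprint 30×16.5) is included at this height (area 495.00 mm²); the cube at (4, 13.5) is present — its section is the full 30×25.5 rectangle (area 765.00 mm²); Taking the first minus the rest: starting from the r=9 sphere (62.61 mm²), the 30×16.5 cube at (16, 6.5) misses the remaining region (no effect); the 30×25.5 cube at (4, 13.5) misses the remaining region (no effect) — area = 62.61 mm²; the cube at (0, 11) (footprint 27.5×26.5) is included at this height (area 728.75 mm²); Taking the union: the 2 present regions are separate (no shared area or edge), so areas and boundary lengths simply add and each stays a separate island — area = 791.36 mm². So its area = 791.36 mm². Layer 48 (z = 13.44): the r=9 sphere slices to a regular 24-gon of circumradius 7.829 (√(r²−h²) with h=4.44 from center) (area = (24/2)·7.829²·sin(360°/24) = 190.35 mm²); the cube at (16, 6.5) (footprint 30×16.5) is included at this height (area 495.00 mm²); the 30×25.5 cube at (4, 13.5) contributes its full rectangle (area 765.00 mm²); Taking the first minus the rest: starting from the r=9 sphere (190.35 mm²), the 30×16.5 cube at (16, 6.5) misses the remaining region (no effect); the 30×25.5 cube at (4, 13.5) misses the remaining region (no effect) — area = 190.35 mm²; the cube at (0, 11) (footprint 27.5×26.5) is included at this height (area 728.75 mm²); Combining (union): the 2 present regions are separate (no shared area or edge), so areas and boundary lengths simply add and each stays a separate island — area = 919.10 mm². So its area = 919.10 mm². Layer 48 is larger (919.10 vs 791.36 mm²).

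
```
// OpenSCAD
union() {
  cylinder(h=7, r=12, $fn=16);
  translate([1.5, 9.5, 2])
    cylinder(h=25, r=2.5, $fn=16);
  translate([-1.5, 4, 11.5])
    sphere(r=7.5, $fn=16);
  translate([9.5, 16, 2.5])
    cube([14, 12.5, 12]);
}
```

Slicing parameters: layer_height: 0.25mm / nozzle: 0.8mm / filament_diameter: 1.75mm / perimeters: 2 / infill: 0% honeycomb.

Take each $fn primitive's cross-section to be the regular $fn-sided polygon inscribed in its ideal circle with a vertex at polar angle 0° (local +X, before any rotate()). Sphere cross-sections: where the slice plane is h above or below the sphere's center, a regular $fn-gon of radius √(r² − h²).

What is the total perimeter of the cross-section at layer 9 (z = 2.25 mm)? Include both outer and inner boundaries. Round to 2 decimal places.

At z = 2.25 mm: the r=12 cylinder gives a regular 16-gon of circumradius 12 (constant along its height) (perimeter = 2·16·12.000·sin(180°/16) = 74.91 mm); the r=2.5 cylinder at (1.5, 9.5) gives a regular 16-gon of circumradius 2.5 (constant along its height) (perimeter = 2·16·2.500·sin(180°/16) = 15.61 mm); the sphere at (-1.5, 4) is absent (|z−center|=9.250 > r=7.5); the cube at (9.5, 16) is absent (z outside [2.5, 14.5]); Taking the union: the regions partially overlap (shared area 18.64 mm²), so the edge portions inside another operand are dropped and the merged outline is re-measured after clipping — boundary = 75.03 mm. Overall, the cross-section is a single solid region. Total boundary length (outer) = 75.03 mm.

75.03 mm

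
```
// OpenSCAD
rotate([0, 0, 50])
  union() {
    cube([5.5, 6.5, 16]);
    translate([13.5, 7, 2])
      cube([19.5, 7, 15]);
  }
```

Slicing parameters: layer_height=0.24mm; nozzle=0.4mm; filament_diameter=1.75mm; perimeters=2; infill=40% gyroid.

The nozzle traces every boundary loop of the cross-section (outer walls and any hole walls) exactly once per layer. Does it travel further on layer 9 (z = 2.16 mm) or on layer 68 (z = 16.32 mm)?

Layer 9 (z = 2.16): the cube (footprint 5.5×6.5) is included at this height (perimeter 24.00 mm); the cube at (13.5, 7) (footprint 19.5×7) is included at this height (perimeter 53.00 mm); Combining (union): the 2 present regions are separate (no shared area or edge), so areas and boundary lengths simply add and each stays a separate island — boundary = 77.00 mm; (rotated 50° about Z; rotation is an isometry so areas/perimeters/island counts are preserved). So its perimeter = 77.00 mm. Layer 68 (z = 16.32): the cube does not reach this height (z outside [0, 16]); the 19.5×7 cube at (13.5, 7) contributes its full rectangle (perimeter 53.00 mm); Combining (union): only the 19.5×7 cube at (13.5, 7) is present, so the union is just that shape — boundary = 53.00 mm; (whole slice rotated 50° about Z — lengths, areas and connectivity unchanged). So its perimeter = 53.00 mm. Layer 9 is larger (77.00 vs 53.00 mm).

layer 9 (z = 2.16 mm)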